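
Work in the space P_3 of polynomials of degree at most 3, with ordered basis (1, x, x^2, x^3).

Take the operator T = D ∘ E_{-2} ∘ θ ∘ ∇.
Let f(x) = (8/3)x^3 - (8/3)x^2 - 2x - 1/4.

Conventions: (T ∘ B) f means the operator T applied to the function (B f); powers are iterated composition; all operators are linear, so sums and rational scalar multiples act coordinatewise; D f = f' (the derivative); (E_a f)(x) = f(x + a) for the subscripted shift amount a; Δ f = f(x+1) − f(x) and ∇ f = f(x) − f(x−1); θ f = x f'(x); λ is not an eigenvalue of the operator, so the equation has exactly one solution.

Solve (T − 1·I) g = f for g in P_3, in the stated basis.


the image equals g(x) = -(8/3)x^3 + (8/3)x^2 - 30x + 931/12

write g with unknown coordinates in the stated basis and equate coefficients in (T − 1·I) g = f
solving from the highest basis element down gives g = -(8/3)x^3 + (8/3)x^2 - 30x + 931/12
check: T g = -32x + 232/3
so T g − 1·g = (8/3)x^3 - (8/3)x^2 - 2x - 1/4 = f ✓


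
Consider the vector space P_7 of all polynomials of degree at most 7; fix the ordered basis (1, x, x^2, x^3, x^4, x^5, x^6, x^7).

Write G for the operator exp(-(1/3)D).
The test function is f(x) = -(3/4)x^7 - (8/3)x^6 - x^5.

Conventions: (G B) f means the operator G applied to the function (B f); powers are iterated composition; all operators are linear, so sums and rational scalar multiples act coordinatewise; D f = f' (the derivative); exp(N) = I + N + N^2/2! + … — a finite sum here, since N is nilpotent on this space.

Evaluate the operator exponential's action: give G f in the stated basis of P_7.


g(x) = -(3/4)x^7 - (11/12)x^6 + (31/12)x^5 - (65/36)x^4 + (175/324)x^3 - (19/324)x^2 - (1/324)x + 7/8748

order-1 term: (7/4)x^6 + (16/3)x^5 + (5/3)x^4
order-2 term: -(7/4)x^5 - (40/9)x^4 - (10/9)x^3
order-3 term: (35/36)x^4 + (160/81)x^3 + (10/27)x^2
order-4 term: -(35/108)x^3 - (40/81)x^2 - (5/81)x
order-5 term: (7/108)x^2 + (16/243)x + 1/243
order-6 term: -(7/972)x - 8/2187
order-7 term: 1/2916
the series for exp(-(1/3)D) f terminates at order 7
exp(-(1/3)D) f = -(3/4)x^7 - (11/12)x^6 + (31/12)x^5 - (65/36)x^4 + (175/324)x^3 - (19/324)x^2 - (1/324)x + 7/8748


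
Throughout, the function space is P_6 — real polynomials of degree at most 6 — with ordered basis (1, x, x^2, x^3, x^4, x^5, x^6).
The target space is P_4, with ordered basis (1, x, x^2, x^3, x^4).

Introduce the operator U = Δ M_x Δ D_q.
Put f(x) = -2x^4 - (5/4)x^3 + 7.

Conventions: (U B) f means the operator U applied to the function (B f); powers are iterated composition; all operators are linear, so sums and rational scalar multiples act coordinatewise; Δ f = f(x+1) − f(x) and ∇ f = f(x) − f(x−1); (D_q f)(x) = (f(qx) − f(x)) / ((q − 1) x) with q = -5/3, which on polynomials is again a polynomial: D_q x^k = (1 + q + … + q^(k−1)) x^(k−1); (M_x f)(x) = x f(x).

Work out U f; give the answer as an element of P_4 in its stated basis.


D_q f = (136/27)x^3 - (95/36)x^2
Δ D_q f = (136/9)x^2 + (59/6)x + 259/108
M_x Δ D_q f = (136/9)x^3 + (59/6)x^2 + (259/108)x
Δ (M_x Δ D_q) f = (136/3)x^2 + 65x + 2953/108

the image equals g(x) = (136/3)x^2 + 65x + 2953/108


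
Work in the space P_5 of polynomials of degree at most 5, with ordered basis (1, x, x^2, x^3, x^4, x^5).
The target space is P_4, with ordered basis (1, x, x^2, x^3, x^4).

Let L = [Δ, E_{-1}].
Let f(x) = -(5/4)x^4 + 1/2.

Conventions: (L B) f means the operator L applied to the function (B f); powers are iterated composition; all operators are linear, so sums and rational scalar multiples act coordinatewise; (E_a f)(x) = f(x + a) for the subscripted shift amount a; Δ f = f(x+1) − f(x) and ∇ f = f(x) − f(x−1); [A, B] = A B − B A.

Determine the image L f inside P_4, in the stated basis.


E_{-1} f = -(5/4)x^4 + 5x^3 - (15/2)x^2 + 5x - 3/4
Δ E_{-1} f = -5x^3 + (15/2)x^2 - 5x + 5/4
Δ f = -5x^3 - (15/2)x^2 - 5x - 5/4
E_{-1} Δ f = -5x^3 + (15/2)x^2 - 5x + 5/4
[Δ, E_{-1}] f = 0

the image equals g(x) = 0


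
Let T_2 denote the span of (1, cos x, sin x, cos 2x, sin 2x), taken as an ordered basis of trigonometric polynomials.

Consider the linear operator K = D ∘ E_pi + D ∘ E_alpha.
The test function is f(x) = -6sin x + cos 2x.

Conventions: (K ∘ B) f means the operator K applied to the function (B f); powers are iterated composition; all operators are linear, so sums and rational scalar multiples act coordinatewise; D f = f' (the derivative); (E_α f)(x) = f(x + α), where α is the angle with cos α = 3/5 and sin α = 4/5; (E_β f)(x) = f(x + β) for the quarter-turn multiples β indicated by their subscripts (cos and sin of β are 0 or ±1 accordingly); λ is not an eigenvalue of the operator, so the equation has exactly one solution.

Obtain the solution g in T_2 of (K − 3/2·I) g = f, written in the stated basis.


the result is g(x) = -(48/109)cos x + (276/109)sin x - (38/153)cos 2x + (16/153)sin 2x

write g with unknown coordinates in the stated basis and equate coefficients in (K − 3/2·I) g = f
solving from the highest basis element down gives g = -(48/109)cos x + (276/109)sin x - (38/153)cos 2x + (16/153)sin 2x
check: K g = -(72/109)cos x - (240/109)sin x + (32/51)cos 2x + (8/51)sin 2x
so K g − 3/2·g = -6sin x + cos 2x = f ✓


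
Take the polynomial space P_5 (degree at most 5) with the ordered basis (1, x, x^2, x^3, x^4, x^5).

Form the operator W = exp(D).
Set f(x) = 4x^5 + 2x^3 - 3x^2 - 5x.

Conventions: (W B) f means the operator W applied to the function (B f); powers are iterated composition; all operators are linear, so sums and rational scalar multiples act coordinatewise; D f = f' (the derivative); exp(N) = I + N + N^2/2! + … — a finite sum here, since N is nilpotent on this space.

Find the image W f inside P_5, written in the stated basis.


order-1 term: 20x^4 + 6x^2 - 6x - 5
order-2 term: 40x^3 + 6x - 3
order-3 term: 40x^2 + 2
order-4 term: 20x
order-5 term: 4
the series for exp(D) f terminates at order 5
exp(D) f = 4x^5 + 20x^4 + 42x^3 + 43x^2 + 15x - 2

the result is g(x) = 4x^5 + 20x^4 + 42x^3 + 43x^2 + 15x - 2


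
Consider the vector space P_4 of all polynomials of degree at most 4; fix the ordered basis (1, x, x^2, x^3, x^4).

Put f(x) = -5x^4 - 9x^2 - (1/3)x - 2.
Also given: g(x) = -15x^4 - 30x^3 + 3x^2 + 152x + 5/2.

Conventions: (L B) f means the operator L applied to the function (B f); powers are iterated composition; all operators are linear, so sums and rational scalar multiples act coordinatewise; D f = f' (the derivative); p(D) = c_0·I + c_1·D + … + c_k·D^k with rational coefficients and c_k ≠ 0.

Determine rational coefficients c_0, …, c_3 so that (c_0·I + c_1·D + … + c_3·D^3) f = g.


c_0 = 3, c_1 = 3/2, c_2 = -1/2, c_3 = -3/2

D^0 f = -5x^4 - 9x^2 - (1/3)x - 2
D^1 f = -20x^3 - 18x - 1/3
D^2 f = -60x^2 - 18
D^3 f = -120x
matching coefficients of g against c_0 f + c_1 Df + … from the top degree down determines the c_i
solution: c_0 = 3, c_1 = 3/2, c_2 = -1/2, c_3 = -3/2


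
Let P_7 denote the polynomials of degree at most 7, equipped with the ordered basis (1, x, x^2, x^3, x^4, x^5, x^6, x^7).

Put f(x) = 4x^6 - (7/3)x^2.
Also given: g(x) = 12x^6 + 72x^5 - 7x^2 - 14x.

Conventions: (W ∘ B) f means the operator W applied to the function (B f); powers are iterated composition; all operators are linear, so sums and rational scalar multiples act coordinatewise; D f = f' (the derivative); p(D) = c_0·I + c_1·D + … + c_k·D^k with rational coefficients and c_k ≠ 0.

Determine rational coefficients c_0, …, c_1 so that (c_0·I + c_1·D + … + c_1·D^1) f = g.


p(D) = 3·I + 3·D, i.e. c_0 = 3, c_1 = 3

D^0 f = 4x^6 - (7/3)x^2
D^1 f = 24x^5 - (14/3)x
matching coefficients of g against c_0 f + c_1 Df + … from the top degree down determines the c_i
solution: c_0 = 3, c_1 = 3


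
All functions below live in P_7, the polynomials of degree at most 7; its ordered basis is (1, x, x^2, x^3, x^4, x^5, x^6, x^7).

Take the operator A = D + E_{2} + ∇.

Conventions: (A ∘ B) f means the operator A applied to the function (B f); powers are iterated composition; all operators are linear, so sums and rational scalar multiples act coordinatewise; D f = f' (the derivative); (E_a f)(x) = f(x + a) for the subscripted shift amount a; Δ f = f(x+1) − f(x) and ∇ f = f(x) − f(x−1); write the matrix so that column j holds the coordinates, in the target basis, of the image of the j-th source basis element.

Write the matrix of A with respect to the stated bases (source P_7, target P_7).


image of 1: 1
image of x: x + 4
image of x^2: x^2 + 8x + 3
image of x^3: x^3 + 12x^2 + 9x + 9
image of x^4: x^4 + 16x^3 + 18x^2 + 36x + 15
image of x^5: x^5 + 20x^4 + 30x^3 + 90x^2 + 75x + 33
image of x^6: x^6 + 24x^5 + 45x^4 + 180x^3 + 225x^2 + 198x + 63
image of x^7: x^7 + 28x^6 + 63x^5 + 315x^4 + 525x^3 + 693x^2 + 441x + 129
each image's coordinates form column j of the matrix

the matrix is [[1, 4, 3, 9, 15, 33, 63, 129]; [0, 1, 8, 9, 36, 75, 198, 441]; [0, 0, 1, 12, 18, 90, 225, 693]; [0, 0, 0, 1, 16, 30, 180, 525]; [0, 0, 0, 0, 1, 20, 45, 315]; [0, 0, 0, 0, 0, 1, 24, 63]; [0, 0, 0, 0, 0, 0, 1, 28]; [0, 0, 0, 0, 0, 0, 0, 1]] (rows listed top to bottom)


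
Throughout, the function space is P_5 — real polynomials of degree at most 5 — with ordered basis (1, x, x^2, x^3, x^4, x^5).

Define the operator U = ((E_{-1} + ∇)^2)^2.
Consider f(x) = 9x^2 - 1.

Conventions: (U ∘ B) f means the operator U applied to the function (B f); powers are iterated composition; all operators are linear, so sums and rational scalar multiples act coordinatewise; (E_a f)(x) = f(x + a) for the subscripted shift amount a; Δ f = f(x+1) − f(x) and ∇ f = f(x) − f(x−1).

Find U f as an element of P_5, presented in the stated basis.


E_{-1} f = 9x^2 - 18x + 8
∇ f = 18x - 9
(E_{-1} + ∇) f = 9x^2 - 1
E_{-1} (E_{-1} + ∇) f = 9x^2 - 18x + 8
∇ (E_{-1} + ∇) f = 18x - 9
(E_{-1} + ∇) (E_{-1} + ∇) f = 9x^2 - 1
E_{-1} (E_{-1} + ∇)^2 f = 9x^2 - 18x + 8
∇ (E_{-1} + ∇)^2 f = 18x - 9
(E_{-1} + ∇) (E_{-1} + ∇)^2 f = 9x^2 - 1
E_{-1} (E_{-1} + ∇) (E_{-1} + ∇)^2 f = 9x^2 - 18x + 8
∇ (E_{-1} + ∇) (E_{-1} + ∇)^2 f = 18x - 9
(E_{-1} + ∇) (E_{-1} + ∇) (E_{-1} + ∇)^2 f = 9x^2 - 1

the result is g(x) = 9x^2 - 1


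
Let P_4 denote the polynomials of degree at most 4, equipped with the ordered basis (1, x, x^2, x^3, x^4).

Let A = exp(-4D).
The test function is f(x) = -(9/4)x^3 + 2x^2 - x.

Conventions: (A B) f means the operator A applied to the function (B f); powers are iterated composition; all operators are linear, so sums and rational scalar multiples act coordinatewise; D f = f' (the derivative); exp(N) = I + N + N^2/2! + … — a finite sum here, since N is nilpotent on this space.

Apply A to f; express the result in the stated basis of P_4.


the image equals g(x) = -(9/4)x^3 + 29x^2 - 125x + 180

order-1 term: 27x^2 - 16x + 4
order-2 term: -108x + 32
order-3 term: 144
the series for exp(-4D) f terminates at order 3
exp(-4D) f = -(9/4)x^3 + 29x^2 - 125x + 180


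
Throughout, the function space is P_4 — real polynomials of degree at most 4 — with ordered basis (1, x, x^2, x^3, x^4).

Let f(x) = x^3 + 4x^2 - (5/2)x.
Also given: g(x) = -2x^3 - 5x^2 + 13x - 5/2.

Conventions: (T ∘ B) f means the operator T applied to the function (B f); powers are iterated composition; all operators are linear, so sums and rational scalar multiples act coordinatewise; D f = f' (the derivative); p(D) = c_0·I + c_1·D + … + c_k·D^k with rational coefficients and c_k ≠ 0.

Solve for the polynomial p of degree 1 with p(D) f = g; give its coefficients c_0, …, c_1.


D^0 f = x^3 + 4x^2 - (5/2)x
D^1 f = 3x^2 + 8x - 5/2
matching coefficients of g against c_0 f + c_1 Df + … from the top degree down determines the c_i
solution: c_0 = -2, c_1 = 1

p(D) = -2·I + D, i.e. c_0 = -2, c_1 = 1


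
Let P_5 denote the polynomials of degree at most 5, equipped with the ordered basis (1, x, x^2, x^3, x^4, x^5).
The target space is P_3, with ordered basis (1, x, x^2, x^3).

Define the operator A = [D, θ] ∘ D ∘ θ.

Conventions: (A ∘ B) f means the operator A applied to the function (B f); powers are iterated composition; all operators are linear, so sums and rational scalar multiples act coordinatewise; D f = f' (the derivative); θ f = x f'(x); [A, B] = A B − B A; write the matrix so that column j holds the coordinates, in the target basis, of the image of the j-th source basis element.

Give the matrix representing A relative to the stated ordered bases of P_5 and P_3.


the matrix is [[0, 0, 4, 0, 0, 0]; [0, 0, 0, 18, 0, 0]; [0, 0, 0, 0, 48, 0]; [0, 0, 0, 0, 0, 100]] (rows listed top to bottom)

image of 1: 0
image of x: 0
image of x^2: 4
image of x^3: 18x
image of x^4: 48x^2
image of x^5: 100x^3
each image's coordinates form column j of the matrix


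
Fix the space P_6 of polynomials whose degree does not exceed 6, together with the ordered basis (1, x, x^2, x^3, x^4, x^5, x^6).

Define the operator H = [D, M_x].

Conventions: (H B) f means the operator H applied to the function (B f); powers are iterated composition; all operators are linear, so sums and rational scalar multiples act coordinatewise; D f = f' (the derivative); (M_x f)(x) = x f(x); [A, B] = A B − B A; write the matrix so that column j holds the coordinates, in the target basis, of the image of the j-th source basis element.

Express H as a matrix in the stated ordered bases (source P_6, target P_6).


image of 1: 1
image of x: x
image of x^2: x^2
image of x^3: x^3
image of x^4: x^4
image of x^5: x^5
image of x^6: x^6
each image's coordinates form column j of the matrix

the matrix is [[1, 0, 0, 0, 0, 0, 0]; [0, 1, 0, 0, 0, 0, 0]; [0, 0, 1, 0, 0, 0, 0]; [0, 0, 0, 1, 0, 0, 0]; [0, 0, 0, 0, 1, 0, 0]; [0, 0, 0, 0, 0, 1, 0]; [0, 0, 0, 0, 0, 0, 1]] (rows listed top to bottom)


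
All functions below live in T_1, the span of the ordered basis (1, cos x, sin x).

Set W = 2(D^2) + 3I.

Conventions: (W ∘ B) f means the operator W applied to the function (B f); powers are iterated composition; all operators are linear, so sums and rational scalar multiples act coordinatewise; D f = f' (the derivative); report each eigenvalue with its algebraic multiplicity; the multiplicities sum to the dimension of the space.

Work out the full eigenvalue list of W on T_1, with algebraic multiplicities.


λ = 1 (multiplicity 2), λ = 3 (multiplicity 1)

image of 1: 3
image of cos x: cos x
image of sin x: sin x
the matrix is diagonal; its diagonal is (3, 1, 1)
for a triangular matrix the eigenvalues are the diagonal entries, with algebraic multiplicity their repetition count


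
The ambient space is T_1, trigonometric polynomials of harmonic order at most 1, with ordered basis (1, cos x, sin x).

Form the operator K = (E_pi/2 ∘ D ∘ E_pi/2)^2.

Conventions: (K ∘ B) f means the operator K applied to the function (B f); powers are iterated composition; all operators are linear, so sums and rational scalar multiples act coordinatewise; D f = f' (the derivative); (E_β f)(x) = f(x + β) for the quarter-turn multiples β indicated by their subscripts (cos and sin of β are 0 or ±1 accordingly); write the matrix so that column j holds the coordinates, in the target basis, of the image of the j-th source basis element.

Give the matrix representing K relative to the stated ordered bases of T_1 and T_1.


image of 1: 0
image of cos x: -cos x
image of sin x: -sin x
each image's coordinates form column j of the matrix

the matrix is [[0, 0, 0]; [0, -1, 0]; [0, 0, -1]] (rows listed top to bottom)


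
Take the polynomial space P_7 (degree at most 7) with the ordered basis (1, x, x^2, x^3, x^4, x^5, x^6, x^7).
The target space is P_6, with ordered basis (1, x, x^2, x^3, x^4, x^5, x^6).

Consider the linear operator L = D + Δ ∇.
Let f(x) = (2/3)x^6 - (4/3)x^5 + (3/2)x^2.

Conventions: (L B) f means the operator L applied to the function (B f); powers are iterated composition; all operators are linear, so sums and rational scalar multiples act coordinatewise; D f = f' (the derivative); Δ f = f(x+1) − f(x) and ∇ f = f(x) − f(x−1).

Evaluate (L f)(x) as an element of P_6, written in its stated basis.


D f = 4x^5 - (20/3)x^4 + 3x
∇ f = 4x^5 - (50/3)x^4 + (80/3)x^3 - (70/3)x^2 + (41/3)x - 7/2
Δ ∇ f = 20x^4 - (80/3)x^3 + 20x^2 - (40/3)x + 13/3
(D + Δ ∇) f = 4x^5 + (40/3)x^4 - (80/3)x^3 + 20x^2 - (31/3)x + 13/3

the result is g(x) = 4x^5 + (40/3)x^4 - (80/3)x^3 + 20x^2 - (31/3)x + 13/3


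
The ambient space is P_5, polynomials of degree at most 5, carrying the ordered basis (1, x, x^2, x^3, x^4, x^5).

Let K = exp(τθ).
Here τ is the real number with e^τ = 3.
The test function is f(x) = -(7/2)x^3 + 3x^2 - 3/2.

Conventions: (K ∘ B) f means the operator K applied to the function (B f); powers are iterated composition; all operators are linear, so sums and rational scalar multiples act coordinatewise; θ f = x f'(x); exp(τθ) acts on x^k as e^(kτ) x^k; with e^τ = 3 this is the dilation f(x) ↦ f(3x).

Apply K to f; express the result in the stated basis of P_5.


exp(τθ) x^k = e^(kτ) x^k; with e^τ = 3 this sends x^k to 3^k x^k
x^2 ↦ 9 x^2
x^3 ↦ 27 x^3
applying this coordinatewise to f: exp(τθ) f = -(189/2)x^3 + 27x^2 - 3/2

the result is g(x) = -(189/2)x^3 + 27x^2 - 3/2


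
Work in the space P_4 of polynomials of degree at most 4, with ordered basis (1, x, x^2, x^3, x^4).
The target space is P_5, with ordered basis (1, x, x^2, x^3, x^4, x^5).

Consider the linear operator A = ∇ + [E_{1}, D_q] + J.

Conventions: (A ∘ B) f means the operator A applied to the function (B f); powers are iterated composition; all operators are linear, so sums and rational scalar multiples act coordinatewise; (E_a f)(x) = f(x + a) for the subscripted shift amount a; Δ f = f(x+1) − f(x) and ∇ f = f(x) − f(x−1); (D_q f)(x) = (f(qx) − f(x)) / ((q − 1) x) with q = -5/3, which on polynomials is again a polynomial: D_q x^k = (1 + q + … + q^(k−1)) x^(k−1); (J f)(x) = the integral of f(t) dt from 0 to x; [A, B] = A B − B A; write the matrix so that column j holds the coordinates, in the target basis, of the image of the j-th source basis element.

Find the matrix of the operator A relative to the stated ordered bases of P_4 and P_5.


image of 1: x
image of x: (1/2)x^2 + 1
image of x^2: (1/3)x^3 + 2x - 11/3
image of x^3: (1/4)x^4 + 3x^2 + (29/9)x + 1/9
image of x^4: (1/5)x^5 + 4x^3 - 22x^2 + (4/9)x - 203/27
each image's coordinates form column j of the matrix

the matrix is [[0, 1, -11/3, 1/9, -203/27]; [1, 0, 2, 29/9, 4/9]; [0, 1/2, 0, 3, -22]; [0, 0, 1/3, 0, 4]; [0, 0, 0, 1/4, 0]; [0, 0, 0, 0, 1/5]] (rows listed top to bottom)


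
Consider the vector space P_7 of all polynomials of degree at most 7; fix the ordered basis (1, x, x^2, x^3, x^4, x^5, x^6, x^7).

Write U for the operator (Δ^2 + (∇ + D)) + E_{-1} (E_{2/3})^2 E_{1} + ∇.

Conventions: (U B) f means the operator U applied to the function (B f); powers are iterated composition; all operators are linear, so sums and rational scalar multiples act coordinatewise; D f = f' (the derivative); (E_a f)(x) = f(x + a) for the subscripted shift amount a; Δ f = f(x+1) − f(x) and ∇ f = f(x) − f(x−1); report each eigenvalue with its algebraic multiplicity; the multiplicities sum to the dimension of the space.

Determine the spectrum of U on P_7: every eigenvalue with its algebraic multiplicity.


λ = 1 (multiplicity 8)

image of 1: 1
image of x: x + 13/3
image of x^2: x^2 + (26/3)x + 16/9
image of x^3: x^3 + 13x^2 + (16/3)x + 280/27
image of x^4: x^4 + (52/3)x^3 + (32/3)x^2 + (1120/27)x + 1228/81
image of x^5: x^5 + (65/3)x^4 + (160/9)x^3 + (2800/27)x^2 + (6140/81)x + 8800/243
image of x^6: x^6 + 26x^5 + (80/3)x^4 + (5600/27)x^3 + (6140/27)x^2 + (17600/81)x + 47836/729
image of x^7: x^7 + (91/3)x^6 + (112/3)x^5 + (9800/27)x^4 + (42980/81)x^3 + (61600/81)x^2 + (334852/729)x + 296320/2187
the matrix is upper triangular; its diagonal is (1, 1, 1, 1, 1, 1, 1, 1)
for a triangular matrix the eigenvalues are the diagonal entries, with algebraic multiplicity their repetition count


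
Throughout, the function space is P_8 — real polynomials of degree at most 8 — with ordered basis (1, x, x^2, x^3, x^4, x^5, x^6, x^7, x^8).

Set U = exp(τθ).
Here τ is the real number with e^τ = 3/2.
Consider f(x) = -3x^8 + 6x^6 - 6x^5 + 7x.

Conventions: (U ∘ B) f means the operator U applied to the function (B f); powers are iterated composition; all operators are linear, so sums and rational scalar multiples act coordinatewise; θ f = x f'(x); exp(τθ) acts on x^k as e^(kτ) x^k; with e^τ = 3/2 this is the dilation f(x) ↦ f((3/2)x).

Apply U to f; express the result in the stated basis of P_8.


g(x) = -(19683/256)x^8 + (2187/32)x^6 - (729/16)x^5 + (21/2)x

exp(τθ) x^k = e^(kτ) x^k; with e^τ = 3/2 this sends x^k to (3/2)^k x^k
x ↦ 3/2 x
x^5 ↦ 243/32 x^5
x^6 ↦ 729/64 x^6
x^8 ↦ 6561/256 x^8
applying this coordinatewise to f: exp(τθ) f = -(19683/256)x^8 + (2187/32)x^6 - (729/16)x^5 + (21/2)x


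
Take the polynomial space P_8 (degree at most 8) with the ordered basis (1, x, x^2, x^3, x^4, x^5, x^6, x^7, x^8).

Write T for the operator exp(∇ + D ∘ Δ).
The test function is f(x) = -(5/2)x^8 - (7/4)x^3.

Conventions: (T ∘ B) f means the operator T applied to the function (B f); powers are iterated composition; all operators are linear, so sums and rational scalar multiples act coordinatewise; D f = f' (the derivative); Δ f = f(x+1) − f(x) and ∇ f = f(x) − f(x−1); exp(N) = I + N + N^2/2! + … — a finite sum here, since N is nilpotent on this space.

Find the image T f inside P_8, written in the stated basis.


the image equals g(x) = -(5/2)x^8 - 20x^7 - 140x^6 - 1120x^5 - 5075x^4 - (71127/4)x^3 - (192381/4)x^2 - (155501/2)x - 60919

order-1 term: -20x^7 - 70x^6 - 560x^5 - 525x^4 - 840x^3 - (1421/4)x^2 - (661/4)x - 49/2
order-2 term: -70x^6 - 420x^5 - 3325x^4 - 7700x^3 - 16870x^2 - (46501/4)x - 18651/4
order-3 term: -140x^5 - 1050x^4 - 7700x^3 - 21000x^2 - 39620x - 96187/4
order-4 term: -175x^4 - 1400x^3 - 8750x^2 - 21000x - 47705/2
order-5 term: -140x^3 - 1050x^2 - 4900x - 7175
order-6 term: -70x^2 - 420x - 1085
order-7 term: -20x - 70
order-8 term: -5/2
the series for exp(∇ + D ∘ Δ) f terminates at order 8
exp(∇ + D ∘ Δ) f = -(5/2)x^8 - 20x^7 - 140x^6 - 1120x^5 - 5075x^4 - (71127/4)x^3 - (192381/4)x^2 - (155501/2)x - 60919


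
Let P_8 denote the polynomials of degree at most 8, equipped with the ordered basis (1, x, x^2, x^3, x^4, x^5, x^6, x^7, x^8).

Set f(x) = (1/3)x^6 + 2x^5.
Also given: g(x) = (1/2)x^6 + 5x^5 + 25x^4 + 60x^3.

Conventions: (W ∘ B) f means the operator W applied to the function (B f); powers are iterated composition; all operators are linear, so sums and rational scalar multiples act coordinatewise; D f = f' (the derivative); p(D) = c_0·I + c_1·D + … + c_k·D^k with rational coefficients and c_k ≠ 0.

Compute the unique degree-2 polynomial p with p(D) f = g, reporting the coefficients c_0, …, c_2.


D^0 f = (1/3)x^6 + 2x^5
D^1 f = 2x^5 + 10x^4
D^2 f = 10x^4 + 40x^3
matching coefficients of g against c_0 f + c_1 Df + … from the top degree down determines the c_i
solution: c_0 = 3/2, c_1 = 1, c_2 = 3/2

c_0 = 3/2, c_1 = 1, c_2 = 3/2


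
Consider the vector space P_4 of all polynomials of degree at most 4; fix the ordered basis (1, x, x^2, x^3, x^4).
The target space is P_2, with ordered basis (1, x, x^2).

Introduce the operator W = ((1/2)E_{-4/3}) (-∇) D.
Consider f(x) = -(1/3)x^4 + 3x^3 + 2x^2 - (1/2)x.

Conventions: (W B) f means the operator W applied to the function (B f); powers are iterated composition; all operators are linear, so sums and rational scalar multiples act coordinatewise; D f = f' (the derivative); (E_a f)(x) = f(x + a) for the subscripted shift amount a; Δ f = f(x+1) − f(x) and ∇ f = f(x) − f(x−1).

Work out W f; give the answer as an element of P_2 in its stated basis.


D f = -(4/3)x^3 + 9x^2 + 4x - 1/2
∇ D f = -4x^2 + 22x - 19/3
(-∇) D f = 4x^2 - 22x + 19/3
E_{-4/3} ((-∇) D) f = 4x^2 - (98/3)x + 385/9
((1/2)E_{-4/3}) ((-∇) D) f = 2x^2 - (49/3)x + 385/18

the result is g(x) = 2x^2 - (49/3)x + 385/18


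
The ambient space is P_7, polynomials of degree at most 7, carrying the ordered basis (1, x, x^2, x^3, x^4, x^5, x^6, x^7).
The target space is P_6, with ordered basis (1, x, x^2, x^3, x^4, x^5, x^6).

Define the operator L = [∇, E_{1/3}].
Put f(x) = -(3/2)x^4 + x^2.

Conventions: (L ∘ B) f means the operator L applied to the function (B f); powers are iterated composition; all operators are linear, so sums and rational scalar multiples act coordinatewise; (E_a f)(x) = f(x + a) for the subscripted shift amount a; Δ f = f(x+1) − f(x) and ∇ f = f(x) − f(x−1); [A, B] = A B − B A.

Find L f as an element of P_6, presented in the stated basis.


E_{1/3} f = -(3/2)x^4 - 2x^3 + (4/9)x + 5/54
∇ E_{1/3} f = -6x^3 + 3x^2 - 1/18
∇ f = -6x^3 + 9x^2 - 4x + 1/2
E_{1/3} ∇ f = -6x^3 + 3x^2 - 1/18
[∇, E_{1/3}] f = 0

g(x) = 0


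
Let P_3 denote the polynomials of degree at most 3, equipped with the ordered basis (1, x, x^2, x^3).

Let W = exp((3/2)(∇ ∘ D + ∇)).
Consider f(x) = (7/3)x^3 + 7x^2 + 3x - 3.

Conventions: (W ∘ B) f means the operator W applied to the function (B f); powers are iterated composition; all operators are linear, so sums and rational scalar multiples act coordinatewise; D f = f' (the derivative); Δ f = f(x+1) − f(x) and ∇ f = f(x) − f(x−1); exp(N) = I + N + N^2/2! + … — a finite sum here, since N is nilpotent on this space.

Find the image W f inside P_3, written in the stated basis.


g(x) = (7/3)x^3 + (35/2)x^2 + (201/4)x + 355/8

order-1 term: (21/2)x^2 + (63/2)x + 8
order-2 term: (63/4)x + 63/2
order-3 term: 63/8
the series for exp((3/2)(∇ ∘ D + ∇)) f terminates at order 3
exp((3/2)(∇ ∘ D + ∇)) f = (7/3)x^3 + (35/2)x^2 + (201/4)x + 355/8


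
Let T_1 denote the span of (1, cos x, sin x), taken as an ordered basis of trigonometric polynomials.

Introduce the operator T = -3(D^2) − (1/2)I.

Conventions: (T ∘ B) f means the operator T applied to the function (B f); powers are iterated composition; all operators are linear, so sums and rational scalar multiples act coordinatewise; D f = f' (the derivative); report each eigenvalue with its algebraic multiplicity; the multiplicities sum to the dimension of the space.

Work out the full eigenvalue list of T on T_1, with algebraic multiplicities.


λ = -1/2 (multiplicity 1), λ = 5/2 (multiplicity 2)

image of 1: -1/2
image of cos x: (5/2)cos x
image of sin x: (5/2)sin x
the matrix is diagonal; its diagonal is (-1/2, 5/2, 5/2)
for a triangular matrix the eigenvalues are the diagonal entries, with algebraic multiplicity their repetition count


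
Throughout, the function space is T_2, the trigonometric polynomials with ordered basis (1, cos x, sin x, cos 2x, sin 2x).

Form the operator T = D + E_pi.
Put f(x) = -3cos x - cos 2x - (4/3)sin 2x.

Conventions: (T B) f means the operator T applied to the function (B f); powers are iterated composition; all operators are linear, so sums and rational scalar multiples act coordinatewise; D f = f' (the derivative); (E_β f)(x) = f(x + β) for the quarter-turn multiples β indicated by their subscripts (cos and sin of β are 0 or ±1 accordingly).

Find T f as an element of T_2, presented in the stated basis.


D f = 3sin x - (8/3)cos 2x + 2sin 2x
E_pi f = 3cos x - cos 2x - (4/3)sin 2x
(D + E_pi) f = 3cos x + 3sin x - (11/3)cos 2x + (2/3)sin 2x

the result is g(x) = 3cos x + 3sin x - (11/3)cos 2x + (2/3)sin 2x


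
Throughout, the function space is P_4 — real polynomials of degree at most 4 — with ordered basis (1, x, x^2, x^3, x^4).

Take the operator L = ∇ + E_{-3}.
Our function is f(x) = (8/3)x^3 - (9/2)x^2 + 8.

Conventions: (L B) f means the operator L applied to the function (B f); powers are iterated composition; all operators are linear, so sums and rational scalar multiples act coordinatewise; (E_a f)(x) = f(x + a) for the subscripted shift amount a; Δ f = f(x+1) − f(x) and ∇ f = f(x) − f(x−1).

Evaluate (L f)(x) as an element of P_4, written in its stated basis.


g(x) = (8/3)x^3 - (41/2)x^2 + 82x - 292/3

∇ f = 8x^2 - 17x + 43/6
E_{-3} f = (8/3)x^3 - (57/2)x^2 + 99x - 209/2
(∇ + E_{-3}) f = (8/3)x^3 - (41/2)x^2 + 82x - 292/3


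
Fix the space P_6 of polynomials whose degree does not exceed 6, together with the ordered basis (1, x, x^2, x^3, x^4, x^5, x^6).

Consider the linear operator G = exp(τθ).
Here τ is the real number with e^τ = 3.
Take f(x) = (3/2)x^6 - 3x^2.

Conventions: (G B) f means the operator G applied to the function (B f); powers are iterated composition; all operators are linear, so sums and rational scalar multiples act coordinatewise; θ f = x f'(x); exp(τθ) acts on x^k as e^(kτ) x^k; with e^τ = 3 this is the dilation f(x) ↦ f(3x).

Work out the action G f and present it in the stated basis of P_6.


exp(τθ) x^k = e^(kτ) x^k; with e^τ = 3 this sends x^k to 3^k x^k
x^2 ↦ 9 x^2
x^6 ↦ 729 x^6
applying this coordinatewise to f: exp(τθ) f = (2187/2)x^6 - 27x^2

g(x) = (2187/2)x^6 - 27x^2


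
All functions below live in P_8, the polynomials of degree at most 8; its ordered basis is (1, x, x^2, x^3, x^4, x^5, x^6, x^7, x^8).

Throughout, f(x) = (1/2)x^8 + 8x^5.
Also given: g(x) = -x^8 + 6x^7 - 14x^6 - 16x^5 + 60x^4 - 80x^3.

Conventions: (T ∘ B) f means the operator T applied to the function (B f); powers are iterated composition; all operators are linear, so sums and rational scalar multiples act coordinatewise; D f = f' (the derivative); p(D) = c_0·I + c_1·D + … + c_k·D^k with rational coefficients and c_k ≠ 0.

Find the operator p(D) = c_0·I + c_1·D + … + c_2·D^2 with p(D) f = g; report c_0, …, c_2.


c_0 = -2, c_1 = 3/2, c_2 = -1/2

D^0 f = (1/2)x^8 + 8x^5
D^1 f = 4x^7 + 40x^4
D^2 f = 28x^6 + 160x^3
matching coefficients of g against c_0 f + c_1 Df + … from the top degree down determines the c_i
solution: c_0 = -2, c_1 = 3/2, c_2 = -1/2


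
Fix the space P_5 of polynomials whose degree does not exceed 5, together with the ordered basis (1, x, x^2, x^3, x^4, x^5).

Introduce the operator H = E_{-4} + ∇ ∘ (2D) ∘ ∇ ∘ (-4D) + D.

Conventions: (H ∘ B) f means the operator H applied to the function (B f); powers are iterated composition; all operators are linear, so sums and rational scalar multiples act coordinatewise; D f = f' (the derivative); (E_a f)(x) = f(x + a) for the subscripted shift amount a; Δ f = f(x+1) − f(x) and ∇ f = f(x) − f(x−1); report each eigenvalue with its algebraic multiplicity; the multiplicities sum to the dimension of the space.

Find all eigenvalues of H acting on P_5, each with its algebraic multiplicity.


image of 1: 1
image of x: x - 3
image of x^2: x^2 - 6x + 16
image of x^3: x^3 - 9x^2 + 48x - 64
image of x^4: x^4 - 12x^3 + 96x^2 - 256x + 64
image of x^5: x^5 - 15x^4 + 160x^3 - 640x^2 + 320x - 64
the matrix is upper triangular; its diagonal is (1, 1, 1, 1, 1, 1)
for a triangular matrix the eigenvalues are the diagonal entries, with algebraic multiplicity their repetition count

λ = 1 (multiplicity 6)


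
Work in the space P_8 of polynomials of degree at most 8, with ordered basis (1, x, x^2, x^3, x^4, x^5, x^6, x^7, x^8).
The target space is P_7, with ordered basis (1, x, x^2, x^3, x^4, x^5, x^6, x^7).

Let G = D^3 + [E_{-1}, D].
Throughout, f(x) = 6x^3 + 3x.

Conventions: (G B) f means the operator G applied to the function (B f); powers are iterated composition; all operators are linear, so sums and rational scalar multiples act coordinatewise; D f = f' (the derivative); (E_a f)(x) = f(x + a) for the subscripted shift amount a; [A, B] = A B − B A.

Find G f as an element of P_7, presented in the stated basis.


D f = 18x^2 + 3
D D f = 36x
D D D f = 36
D f = 18x^2 + 3
E_{-1} D f = 18x^2 - 36x + 21
E_{-1} f = 6x^3 - 18x^2 + 21x - 9
D E_{-1} f = 18x^2 - 36x + 21
[E_{-1}, D] f = 0
(D^3 + [E_{-1}, D]) f = 36

the result is g(x) = 36


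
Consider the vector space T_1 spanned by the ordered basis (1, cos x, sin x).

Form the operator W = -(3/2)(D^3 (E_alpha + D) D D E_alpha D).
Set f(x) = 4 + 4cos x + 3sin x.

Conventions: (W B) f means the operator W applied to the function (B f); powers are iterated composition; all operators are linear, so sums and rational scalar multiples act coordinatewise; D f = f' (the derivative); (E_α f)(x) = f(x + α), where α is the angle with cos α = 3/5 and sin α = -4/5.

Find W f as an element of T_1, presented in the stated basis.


D f = 3cos x - 4sin x
E_alpha D f = 5cos x
D E_alpha D f = -5sin x
D (D E_alpha D) f = -5cos x
E_alpha (D D E_alpha D) f = -3cos x - 4sin x
D (D D E_alpha D) f = 5sin x
(E_alpha + D) (D D E_alpha D) f = -3cos x + sin x
D (E_alpha + D) (D D E_alpha D) f = cos x + 3sin x
D D (E_alpha + D) (D D E_alpha D) f = 3cos x - sin x
D D D (E_alpha + D) (D D E_alpha D) f = -cos x - 3sin x
(-(3/2)(D^3 (E_alpha + D) D D E_alpha D)) f = (3/2)cos x + (9/2)sin x

g(x) = (3/2)cos x + (9/2)sin x


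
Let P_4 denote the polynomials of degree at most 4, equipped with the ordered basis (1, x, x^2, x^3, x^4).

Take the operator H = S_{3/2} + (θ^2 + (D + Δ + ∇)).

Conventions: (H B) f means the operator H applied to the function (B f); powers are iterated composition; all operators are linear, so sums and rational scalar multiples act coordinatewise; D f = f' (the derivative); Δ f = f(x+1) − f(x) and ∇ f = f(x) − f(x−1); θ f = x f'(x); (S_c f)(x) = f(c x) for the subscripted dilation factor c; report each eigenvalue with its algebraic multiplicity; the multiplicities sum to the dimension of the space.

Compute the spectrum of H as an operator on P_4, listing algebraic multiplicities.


λ = 1 (multiplicity 1), λ = 5/2 (multiplicity 1), λ = 25/4 (multiplicity 1), λ = 99/8 (multiplicity 1), λ = 337/16 (multiplicity 1)

image of 1: 1
image of x: (5/2)x + 3
image of x^2: (25/4)x^2 + 6x
image of x^3: (99/8)x^3 + 9x^2 + 2
image of x^4: (337/16)x^4 + 12x^3 + 8x
the matrix is upper triangular; its diagonal is (1, 5/2, 25/4, 99/8, 337/16)
for a triangular matrix the eigenvalues are the diagonal entries, with algebraic multiplicity their repetition count


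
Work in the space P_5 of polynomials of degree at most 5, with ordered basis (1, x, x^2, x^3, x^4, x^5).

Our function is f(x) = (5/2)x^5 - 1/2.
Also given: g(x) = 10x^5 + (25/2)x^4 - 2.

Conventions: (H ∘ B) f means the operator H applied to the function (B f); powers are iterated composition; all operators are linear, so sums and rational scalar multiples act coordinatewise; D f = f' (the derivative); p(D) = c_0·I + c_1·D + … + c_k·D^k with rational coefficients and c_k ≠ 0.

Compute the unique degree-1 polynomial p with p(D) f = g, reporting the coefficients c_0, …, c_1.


c_0 = 4, c_1 = 1

D^0 f = (5/2)x^5 - 1/2
D^1 f = (25/2)x^4
matching coefficients of g against c_0 f + c_1 Df + … from the top degree down determines the c_i
solution: c_0 = 4, c_1 = 1


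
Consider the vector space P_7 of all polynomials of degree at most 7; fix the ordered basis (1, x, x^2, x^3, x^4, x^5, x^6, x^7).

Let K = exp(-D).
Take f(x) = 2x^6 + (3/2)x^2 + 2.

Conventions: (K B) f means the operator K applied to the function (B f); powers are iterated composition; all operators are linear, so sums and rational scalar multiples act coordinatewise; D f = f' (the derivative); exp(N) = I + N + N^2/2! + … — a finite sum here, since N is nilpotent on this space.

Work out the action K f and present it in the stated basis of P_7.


order-1 term: -12x^5 - 3x
order-2 term: 30x^4 + 3/2
order-3 term: -40x^3
order-4 term: 30x^2
order-5 term: -12x
order-6 term: 2
the series for exp(-D) f terminates at order 6
exp(-D) f = 2x^6 - 12x^5 + 30x^4 - 40x^3 + (63/2)x^2 - 15x + 11/2

g(x) = 2x^6 - 12x^5 + 30x^4 - 40x^3 + (63/2)x^2 - 15x + 11/2


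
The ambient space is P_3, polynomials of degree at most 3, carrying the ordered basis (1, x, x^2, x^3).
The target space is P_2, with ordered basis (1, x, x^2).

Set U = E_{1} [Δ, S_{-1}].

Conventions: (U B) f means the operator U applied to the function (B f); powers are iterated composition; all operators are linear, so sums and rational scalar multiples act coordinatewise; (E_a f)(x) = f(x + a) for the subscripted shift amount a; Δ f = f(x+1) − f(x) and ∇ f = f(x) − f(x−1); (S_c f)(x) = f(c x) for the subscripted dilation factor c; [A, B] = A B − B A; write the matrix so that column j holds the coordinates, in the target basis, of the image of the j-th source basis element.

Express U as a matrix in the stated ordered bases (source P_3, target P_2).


the matrix is [[0, -2, 4, -8]; [0, 0, 4, -12]; [0, 0, 0, -6]] (rows listed top to bottom)

image of 1: 0
image of x: -2
image of x^2: 4x + 4
image of x^3: -6x^2 - 12x - 8
each image's coordinates form column j of the matrix


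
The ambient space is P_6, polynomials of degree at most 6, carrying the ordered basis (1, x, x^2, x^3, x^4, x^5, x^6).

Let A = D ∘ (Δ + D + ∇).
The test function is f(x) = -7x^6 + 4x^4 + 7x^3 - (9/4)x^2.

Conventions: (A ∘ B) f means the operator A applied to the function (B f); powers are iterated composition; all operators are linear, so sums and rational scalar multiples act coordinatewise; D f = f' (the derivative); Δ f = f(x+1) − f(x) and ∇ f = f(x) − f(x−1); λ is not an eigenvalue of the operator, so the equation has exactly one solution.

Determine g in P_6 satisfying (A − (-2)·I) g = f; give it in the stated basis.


write g with unknown coordinates in the stated basis and equate coefficients in (A − (-2)·I) g = f
solving from the highest basis element down gives g = -(7/2)x^6 + (319/2)x^4 + (7/2)x^3 - (21297/8)x^2 - (63/2)x + 58955/8
check: A g = -315x^4 + 5322x^2 + 63x - 58955/4
so A g − (-2)·g = -7x^6 + 4x^4 + 7x^3 - (9/4)x^2 = f ✓

the result is g(x) = -(7/2)x^6 + (319/2)x^4 + (7/2)x^3 - (21297/8)x^2 - (63/2)x + 58955/8


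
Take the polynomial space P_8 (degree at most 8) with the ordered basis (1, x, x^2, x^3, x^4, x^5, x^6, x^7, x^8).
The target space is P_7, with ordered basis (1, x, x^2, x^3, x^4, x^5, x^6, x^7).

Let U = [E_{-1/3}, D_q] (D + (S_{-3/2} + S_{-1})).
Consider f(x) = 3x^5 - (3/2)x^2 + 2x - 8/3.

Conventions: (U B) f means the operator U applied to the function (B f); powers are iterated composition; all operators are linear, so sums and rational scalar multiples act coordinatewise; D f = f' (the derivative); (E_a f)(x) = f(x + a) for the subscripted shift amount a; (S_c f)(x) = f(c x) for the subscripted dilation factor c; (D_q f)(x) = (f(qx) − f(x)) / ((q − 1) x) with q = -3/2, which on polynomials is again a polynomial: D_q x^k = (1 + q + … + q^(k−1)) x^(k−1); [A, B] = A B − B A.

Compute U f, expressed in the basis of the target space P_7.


g(x) = (48125/256)x^3 + (38725/768)x^2 + (5675/384)x - 6085/13824

D f = 15x^4 - 3x + 2
S_{-3/2} f = -(729/32)x^5 - (27/8)x^2 - 3x - 8/3
S_{-1} f = -3x^5 - (3/2)x^2 - 2x - 8/3
(S_{-3/2} + S_{-1}) f = -(825/32)x^5 - (39/8)x^2 - 5x - 16/3
(D + (S_{-3/2} + S_{-1})) f = -(825/32)x^5 + 15x^4 - (39/8)x^2 - 8x - 10/3
D_q (D + (S_{-3/2} + S_{-1})) f = -(45375/512)x^4 - (195/8)x^3 + (39/16)x - 8
E_{-1/3} D_q (D + (S_{-3/2} + S_{-1})) f = -(45375/512)x^4 + (12005/128)x^3 - (8885/256)x^2 + (8573/1152)x - 124469/13824
E_{-1/3} (D + (S_{-3/2} + S_{-1})) f = -(825/32)x^5 + (1855/32)x^4 - (2335/48)x^3 + (2113/144)x^2 - (7399/864)x - 2377/2592
D_q E_{-1/3} (D + (S_{-3/2} + S_{-1})) f = -(45375/512)x^4 - (24115/256)x^3 - (16345/192)x^2 - (2113/288)x - 7399/864
[E_{-1/3}, D_q] (D + (S_{-3/2} + S_{-1})) f = (48125/256)x^3 + (38725/768)x^2 + (5675/384)x - 6085/13824


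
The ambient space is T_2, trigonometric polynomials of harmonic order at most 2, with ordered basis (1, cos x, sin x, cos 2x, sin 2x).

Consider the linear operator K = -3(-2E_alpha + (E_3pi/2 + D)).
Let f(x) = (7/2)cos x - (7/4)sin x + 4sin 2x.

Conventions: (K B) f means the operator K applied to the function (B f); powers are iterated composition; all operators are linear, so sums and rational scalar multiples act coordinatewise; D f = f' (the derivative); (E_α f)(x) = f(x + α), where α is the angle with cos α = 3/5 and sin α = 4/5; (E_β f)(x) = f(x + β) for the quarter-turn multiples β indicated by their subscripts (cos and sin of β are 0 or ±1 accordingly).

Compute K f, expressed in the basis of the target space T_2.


g(x) = (21/5)cos x - (231/10)sin x - (24/25)cos 2x + (132/25)sin 2x

E_alpha f = (7/10)cos x - (77/20)sin x + (96/25)cos 2x - (28/25)sin 2x
(-2E_alpha) f = -(7/5)cos x + (77/10)sin x - (192/25)cos 2x + (56/25)sin 2x
E_3pi/2 f = (7/4)cos x + (7/2)sin x - 4sin 2x
D f = -(7/4)cos x - (7/2)sin x + 8cos 2x
(E_3pi/2 + D) f = 8cos 2x - 4sin 2x
(-2E_alpha + (E_3pi/2 + D)) f = -(7/5)cos x + (77/10)sin x + (8/25)cos 2x - (44/25)sin 2x
(-3(-2E_alpha + (E_3pi/2 + D))) f = (21/5)cos x - (231/10)sin x - (24/25)cos 2x + (132/25)sin 2x
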